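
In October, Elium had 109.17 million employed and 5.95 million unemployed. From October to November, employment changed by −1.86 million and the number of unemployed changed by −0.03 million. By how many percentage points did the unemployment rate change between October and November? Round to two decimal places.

The unemployment rate changed by +0.06 percentage points.

October: labor force = 109.17 + 5.95 = 115.12; u = 5.95/115.12 = 5.17%.
November: labor force = 107.31 + 5.92 = 113.23; u = 5.92/113.23 = 5.23%.
Change = 5.23% − 5.17% = +0.06 pp.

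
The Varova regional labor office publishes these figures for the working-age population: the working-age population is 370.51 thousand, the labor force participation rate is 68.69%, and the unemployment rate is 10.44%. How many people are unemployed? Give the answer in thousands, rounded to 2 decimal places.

Labor force = 0.6869 × 370.51 = 254.50 thousand.
Unemployed = 0.1044 × 254.50 ≈ 26.57 thousand.

About 26.57 thousand are unemployed.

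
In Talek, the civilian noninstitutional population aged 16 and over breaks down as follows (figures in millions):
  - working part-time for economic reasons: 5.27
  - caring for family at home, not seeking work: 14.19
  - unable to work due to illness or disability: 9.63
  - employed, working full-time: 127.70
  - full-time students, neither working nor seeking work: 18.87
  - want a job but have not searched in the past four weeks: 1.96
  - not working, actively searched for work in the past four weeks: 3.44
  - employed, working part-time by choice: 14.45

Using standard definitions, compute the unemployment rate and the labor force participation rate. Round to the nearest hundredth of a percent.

Unemployment rate ≈ 2.28%; labor force participation rate ≈ 77.16%.

Employed = 5.27 + 127.70 + 14.45 = 147.42 million (anyone who worked, including part-time for economic reasons, counts as employed).
Unemployed = 3.44 million.
Labor force = 147.42 + 3.44 = 150.86 million.
Not in labor force = 14.19 + 9.63 + 18.87 + 1.96 = 44.65 million (those not working and not actively searching are outside the labor force — including those who want a job but have given up searching).
Civilian working-age population = 150.86 + 44.65 = 195.51 million.
Unemployment rate = 3.44 / 150.86 = 2.28%.
Labor force participation rate = 150.86 / 195.51 = 77.16%.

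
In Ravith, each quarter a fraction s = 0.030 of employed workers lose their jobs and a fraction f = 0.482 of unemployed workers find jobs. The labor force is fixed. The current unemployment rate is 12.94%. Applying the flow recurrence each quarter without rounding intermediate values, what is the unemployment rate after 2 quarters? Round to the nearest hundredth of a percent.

With a fixed labor force, u_{t+1} = u_t + s·(1−u_t) − f·u_t = u_t·(1−s−f) + s.
Here 1−s−f = 0.488 and s = 0.030.
u_1 = 0.129400 × 0.488 + 0.030 = 0.093147.
u_2 = 0.093147 × 0.488 + 0.030 = 0.075456.

Unemployment rate after two quarters ≈ 7.55%.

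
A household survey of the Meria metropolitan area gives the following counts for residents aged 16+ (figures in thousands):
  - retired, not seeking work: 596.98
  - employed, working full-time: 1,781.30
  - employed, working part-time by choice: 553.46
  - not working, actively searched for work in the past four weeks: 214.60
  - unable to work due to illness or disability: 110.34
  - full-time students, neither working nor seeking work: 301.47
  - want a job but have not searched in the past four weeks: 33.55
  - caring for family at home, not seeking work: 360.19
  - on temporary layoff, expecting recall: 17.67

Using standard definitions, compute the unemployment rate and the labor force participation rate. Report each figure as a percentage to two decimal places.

Employed = 1,781.30 + 553.46 = 2,334.76 thousand.
Unemployed = 214.60 + 17.67 = 232.27 thousand (jobless and actively searching, or on temporary layoff).
Labor force = 2,334.76 + 232.27 = 2,567.03 thousand.
Not in labor force = 596.98 + 110.34 + 301.47 + 33.55 + 360.19 = 1,402.53 thousand (those not working and not actively searching are outside the labor force — including those who want a job but have given up searching).
Civilian working-age population = 2,567.03 + 1,402.53 = 3,969.56 thousand.
Unemployment rate = 232.27 / 2,567.03 = 9.05%.
Labor force participation rate = 2,567.03 / 3,969.56 = 64.67%.

Unemployment rate ≈ 9.05%; labor force participation rate ≈ 64.67%.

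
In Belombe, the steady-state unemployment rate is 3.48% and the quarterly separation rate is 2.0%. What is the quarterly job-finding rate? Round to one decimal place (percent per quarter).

Job-finding rate ≈ 55.5% per quarter.

From u* = s/(s+f): f = s·(1−u)/u.
f = 2.0 × (1 − 0.0348) / 0.0348 = 1.9304 / 0.0348 ≈ 55.5% per quarter.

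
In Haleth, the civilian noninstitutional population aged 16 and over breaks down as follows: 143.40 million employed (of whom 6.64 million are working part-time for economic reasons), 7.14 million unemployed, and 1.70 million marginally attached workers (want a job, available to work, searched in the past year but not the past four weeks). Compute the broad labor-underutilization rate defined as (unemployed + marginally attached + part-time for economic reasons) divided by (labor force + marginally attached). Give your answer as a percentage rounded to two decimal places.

Labor force = 143.40 + 7.14 = 150.54 million.
Numerator = 7.14 + 1.70 + 6.64 = 15.48 million.
Denominator = 150.54 + 1.70 = 152.24 million.
Broad rate = 15.48 / 152.24 = 10.17%.

Broad underutilization rate ≈ 10.17%.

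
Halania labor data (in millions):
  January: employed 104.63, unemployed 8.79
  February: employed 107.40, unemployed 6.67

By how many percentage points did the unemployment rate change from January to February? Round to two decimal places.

January: labor force = 104.63 + 8.79 = 113.42; u = 8.79/113.42 = 7.75%.
February: labor force = 107.40 + 6.67 = 114.07; u = 6.67/114.07 = 5.85%.
Change = 5.85% − 7.75% = −1.90 pp.

The unemployment rate changed by −1.90 percentage points.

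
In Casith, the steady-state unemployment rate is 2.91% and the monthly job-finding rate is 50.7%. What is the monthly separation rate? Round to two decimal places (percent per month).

Separation rate ≈ 1.52% per month.

From u* = s/(s+f): s = u·f/(1−u).
s = 0.0291 × 50.7 / (1 − 0.0291) = 1.4754 / 0.9709 ≈ 1.52% per month.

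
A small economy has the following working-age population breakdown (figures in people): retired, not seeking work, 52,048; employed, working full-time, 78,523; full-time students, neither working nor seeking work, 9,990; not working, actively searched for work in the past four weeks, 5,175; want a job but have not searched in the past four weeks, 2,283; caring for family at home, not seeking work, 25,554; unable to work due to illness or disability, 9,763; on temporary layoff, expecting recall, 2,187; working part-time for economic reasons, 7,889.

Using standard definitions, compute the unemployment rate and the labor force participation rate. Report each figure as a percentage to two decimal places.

Employed = 78,523 + 7,889 = 86,412 (anyone who worked, including part-time for economic reasons, counts as employed).
Unemployed = 5,175 + 2,187 = 7,362 (jobless and actively searching, or on temporary layoff).
Labor force = 86,412 + 7,362 = 93,774.
Not in labor force = 52,048 + 9,990 + 2,283 + 25,554 + 9,763 = 99,638 (those not working and not actively searching are outside the labor force — including those who want a job but have given up searching).
Civilian working-age population = 93,774 + 99,638 = 193,412.
Unemployment rate = 7,362 / 93,774 = 7.85%.
Labor force participation rate = 93,774 / 193,412 = 48.48%.

Unemployment rate ≈ 7.85%; labor force participation rate ≈ 48.48%.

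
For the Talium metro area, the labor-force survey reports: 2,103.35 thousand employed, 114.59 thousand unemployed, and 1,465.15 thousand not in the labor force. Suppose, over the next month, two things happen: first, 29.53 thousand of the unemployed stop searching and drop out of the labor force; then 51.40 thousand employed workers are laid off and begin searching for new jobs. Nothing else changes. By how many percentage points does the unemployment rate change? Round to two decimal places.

The unemployment rate changes by +1.07 percentage points.

Initially, labor force = 2,103.35 + 114.59 = 2,217.94 thousand, so u = 114.59/2,217.94 = 5.17%.
After the first change, unemployed and labor force both fall by 29.53 → E = 2,103.35, U = 85.06, labor force = 2,188.41 thousand.
After the second change, employed falls and unemployed rises by 51.40; labor force unchanged → E = 2,051.95, U = 136.46, labor force = 2,188.41 thousand.
New unemployment rate = 136.46 / 2,188.41 = 6.24%.
Change = 6.24% − 5.17% = +1.07 percentage points.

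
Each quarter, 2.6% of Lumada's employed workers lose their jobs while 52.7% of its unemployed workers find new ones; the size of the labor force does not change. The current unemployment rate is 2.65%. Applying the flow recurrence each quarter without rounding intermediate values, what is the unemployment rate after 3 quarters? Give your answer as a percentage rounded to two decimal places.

With a fixed labor force, u_{t+1} = u_t + s·(1−u_t) − f·u_t = u_t·(1−s−f) + s.
Here 1−s−f = 0.447 and s = 0.026.
u_1 = 0.026500 × 0.447 + 0.026 = 0.037845.
u_2 = 0.037845 × 0.447 + 0.026 = 0.042917.
u_3 = 0.042917 × 0.447 + 0.026 = 0.045184.

Unemployment rate after three quarters ≈ 4.52%.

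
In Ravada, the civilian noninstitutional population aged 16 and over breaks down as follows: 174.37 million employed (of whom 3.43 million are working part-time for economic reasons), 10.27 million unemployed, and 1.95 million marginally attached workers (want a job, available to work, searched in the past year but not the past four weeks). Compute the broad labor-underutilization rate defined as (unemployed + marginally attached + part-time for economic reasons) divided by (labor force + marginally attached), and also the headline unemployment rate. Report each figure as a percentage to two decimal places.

Broad underutilization rate ≈ 8.39%; headline unemployment rate ≈ 5.56%.

Labor force = 174.37 + 10.27 = 184.64 million.
Numerator = 10.27 + 1.95 + 3.43 = 15.65 million.
Denominator = 184.64 + 1.95 = 186.59 million.
Broad rate = 15.65 / 186.59 = 8.39%.
Headline unemployment rate = 10.27 / 184.64 = 5.56%.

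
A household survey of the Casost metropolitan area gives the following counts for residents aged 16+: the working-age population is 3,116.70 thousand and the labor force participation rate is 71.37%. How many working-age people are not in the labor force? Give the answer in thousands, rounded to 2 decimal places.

Share not in the labor force = 1 − 0.7137 = 0.2863.
Not in labor force = 0.2863 × 3,116.70 ≈ 892.31 thousand.

About 892.31 thousand are not in the labor force.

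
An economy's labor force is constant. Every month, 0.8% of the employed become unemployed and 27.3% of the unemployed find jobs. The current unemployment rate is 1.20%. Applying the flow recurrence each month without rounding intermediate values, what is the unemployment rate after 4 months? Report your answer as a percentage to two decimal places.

Unemployment rate after four months ≈ 2.41%.

With a fixed labor force, u_{t+1} = u_t + s·(1−u_t) − f·u_t = u_t·(1−s−f) + s.
Here 1−s−f = 0.719 and s = 0.008.
u_1 = 0.012000 × 0.719 + 0.008 = 0.016628.
u_2 = 0.016628 × 0.719 + 0.008 = 0.019956.
u_3 = 0.019956 × 0.719 + 0.008 = 0.022348.
u_4 = 0.022348 × 0.719 + 0.008 = 0.024068.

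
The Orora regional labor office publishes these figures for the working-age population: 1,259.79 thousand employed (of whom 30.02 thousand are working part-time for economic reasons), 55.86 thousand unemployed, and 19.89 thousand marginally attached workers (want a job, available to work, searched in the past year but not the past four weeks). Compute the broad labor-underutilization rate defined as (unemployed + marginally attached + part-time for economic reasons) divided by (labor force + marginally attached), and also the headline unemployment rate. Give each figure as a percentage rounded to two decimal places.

Labor force = 1,259.79 + 55.86 = 1,315.65 thousand.
Numerator = 55.86 + 19.89 + 30.02 = 105.77 thousand.
Denominator = 1,315.65 + 19.89 = 1,335.54 thousand.
Broad rate = 105.77 / 1,335.54 = 7.92%.
Headline unemployment rate = 55.86 / 1,315.65 = 4.25%.

Broad underutilization rate ≈ 7.92%; headline unemployment rate ≈ 4.25%.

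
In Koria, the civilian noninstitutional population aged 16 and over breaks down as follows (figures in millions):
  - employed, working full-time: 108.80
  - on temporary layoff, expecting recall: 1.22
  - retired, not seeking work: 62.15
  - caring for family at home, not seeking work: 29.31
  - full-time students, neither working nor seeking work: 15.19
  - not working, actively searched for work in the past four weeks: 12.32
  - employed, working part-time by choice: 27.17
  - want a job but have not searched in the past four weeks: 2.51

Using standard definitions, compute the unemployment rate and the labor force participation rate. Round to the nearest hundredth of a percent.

Employed = 108.80 + 27.17 = 135.97 million.
Unemployed = 1.22 + 12.32 = 13.54 million (jobless and actively searching, or on temporary layoff).
Labor force = 135.97 + 13.54 = 149.51 million.
Not in labor force = 62.15 + 29.31 + 15.19 + 2.51 = 109.16 million (those not working and not actively searching are outside the labor force — including those who want a job but have given up searching).
Civilian working-age population = 149.51 + 109.16 = 258.67 million.
Unemployment rate = 13.54 / 149.51 = 9.06%.
Labor force participation rate = 149.51 / 258.67 = 57.80%.

Unemployment rate ≈ 9.06%; labor force participation rate ≈ 57.80%.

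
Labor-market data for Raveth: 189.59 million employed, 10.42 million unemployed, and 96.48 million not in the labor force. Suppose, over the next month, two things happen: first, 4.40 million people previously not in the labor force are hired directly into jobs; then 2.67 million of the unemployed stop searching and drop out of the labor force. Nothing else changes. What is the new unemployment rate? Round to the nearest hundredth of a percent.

New unemployment rate ≈ 3.84%.

Initially, labor force = 189.59 + 10.42 = 200.01 million, so u = 10.42/200.01 = 5.21%.
After the first change, employed and labor force both rise by 4.40; unemployed unchanged → E = 193.99, U = 10.42, labor force = 204.41 million.
After the second change, unemployed and labor force both fall by 2.67 → E = 193.99, U = 7.75, labor force = 201.74 million.
New unemployment rate = 7.75 / 201.74 = 3.84%.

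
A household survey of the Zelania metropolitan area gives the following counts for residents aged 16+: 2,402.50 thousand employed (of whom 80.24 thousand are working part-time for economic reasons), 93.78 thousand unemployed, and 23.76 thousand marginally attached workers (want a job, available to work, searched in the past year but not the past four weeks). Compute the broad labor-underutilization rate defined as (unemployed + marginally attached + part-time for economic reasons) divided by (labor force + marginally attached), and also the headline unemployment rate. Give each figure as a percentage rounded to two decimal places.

Broad underutilization rate ≈ 7.85%; headline unemployment rate ≈ 3.76%.

Labor force = 2,402.50 + 93.78 = 2,496.28 thousand.
Numerator = 93.78 + 23.76 + 80.24 = 197.78 thousand.
Denominator = 2,496.28 + 23.76 = 2,520.04 thousand.
Broad rate = 197.78 / 2,520.04 = 7.85%.
Headline unemployment rate = 93.78 / 2,496.28 = 3.76%.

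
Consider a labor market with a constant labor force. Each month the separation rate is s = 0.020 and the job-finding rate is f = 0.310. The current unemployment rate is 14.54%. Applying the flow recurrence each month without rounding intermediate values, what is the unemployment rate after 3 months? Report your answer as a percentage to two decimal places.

With a fixed labor force, u_{t+1} = u_t + s·(1−u_t) − f·u_t = u_t·(1−s−f) + s.
Here 1−s−f = 0.670 and s = 0.020.
u_1 = 0.145400 × 0.670 + 0.020 = 0.117418.
u_2 = 0.117418 × 0.670 + 0.020 = 0.098670.
u_3 = 0.098670 × 0.670 + 0.020 = 0.086109.

Unemployment rate after three months ≈ 8.61%.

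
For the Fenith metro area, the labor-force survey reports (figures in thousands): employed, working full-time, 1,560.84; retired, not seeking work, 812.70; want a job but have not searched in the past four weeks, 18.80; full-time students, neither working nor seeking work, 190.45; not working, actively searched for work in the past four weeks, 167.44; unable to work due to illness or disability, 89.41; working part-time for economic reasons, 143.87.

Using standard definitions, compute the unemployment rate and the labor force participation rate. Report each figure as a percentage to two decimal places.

Unemployment rate ≈ 8.94%; labor force participation rate ≈ 62.75%.

Employed = 1,560.84 + 143.87 = 1,704.71 thousand (anyone who worked, including part-time for economic reasons, counts as employed).
Unemployed = 167.44 thousand.
Labor force = 1,704.71 + 167.44 = 1,872.15 thousand.
Not in labor force = 812.70 + 18.80 + 190.45 + 89.41 = 1,111.36 thousand (those not working and not actively searching are outside the labor force — including those who want a job but have given up searching).
Civilian working-age population = 1,872.15 + 1,111.36 = 2,983.51 thousand.
Unemployment rate = 167.44 / 1,872.15 = 8.94%.
Labor force participation rate = 1,872.15 / 2,983.51 = 62.75%.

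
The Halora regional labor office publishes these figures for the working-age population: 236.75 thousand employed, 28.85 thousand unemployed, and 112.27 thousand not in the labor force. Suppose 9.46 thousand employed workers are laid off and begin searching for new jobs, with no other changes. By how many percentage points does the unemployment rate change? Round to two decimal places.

The unemployment rate changes by +3.56 percentage points.

Initially, labor force = 236.75 + 28.85 = 265.60 thousand, so u = 28.85/265.60 = 10.86%.
After the change, employed falls and unemployed rises by 9.46; labor force unchanged → E = 227.29, U = 38.31, labor force = 265.60 thousand.
New unemployment rate = 38.31 / 265.60 = 14.42%.
Change = 14.42% − 10.86% = +3.56 percentage points.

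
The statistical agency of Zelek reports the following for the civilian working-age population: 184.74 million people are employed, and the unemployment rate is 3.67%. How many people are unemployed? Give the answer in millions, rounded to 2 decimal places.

About 7.04 million are unemployed.

Let U be the number unemployed. The labor force is E + U, and U/(E+U) = 0.0367.
So U = 0.0367 × 184.74 / (1 − 0.0367) = 6.7800 / 0.9633 ≈ 7.04 million.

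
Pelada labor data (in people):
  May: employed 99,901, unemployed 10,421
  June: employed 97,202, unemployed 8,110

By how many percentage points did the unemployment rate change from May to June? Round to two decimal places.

The unemployment rate changed by −1.75 percentage points.

May: labor force = 99,901 + 10,421 = 110,322; u = 10,421/110,322 = 9.45%.
June: labor force = 97,202 + 8,110 = 105,312; u = 8,110/105,312 = 7.70%.
Change = 7.70% − 9.45% = −1.75 pp.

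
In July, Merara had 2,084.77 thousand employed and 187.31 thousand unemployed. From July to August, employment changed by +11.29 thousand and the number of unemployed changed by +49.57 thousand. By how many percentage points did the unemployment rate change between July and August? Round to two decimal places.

The unemployment rate changed by +1.91 percentage points.

July: labor force = 2,084.77 + 187.31 = 2,272.08; u = 187.31/2,272.08 = 8.24%.
August: labor force = 2,096.06 + 236.88 = 2,332.94; u = 236.88/2,332.94 = 10.15%.
Change = 10.15% − 8.24% = +1.91 pp.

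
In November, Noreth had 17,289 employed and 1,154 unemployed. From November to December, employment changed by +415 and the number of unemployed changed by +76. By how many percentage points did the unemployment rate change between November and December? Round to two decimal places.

The unemployment rate changed by +0.24 percentage points.

November: labor force = 17,289 + 1,154 = 18,443; u = 1,154/18,443 = 6.26%.
December: labor force = 17,704 + 1,230 = 18,934; u = 1,230/18,934 = 6.50%.
Change = 6.50% − 6.26% = +0.24 pp.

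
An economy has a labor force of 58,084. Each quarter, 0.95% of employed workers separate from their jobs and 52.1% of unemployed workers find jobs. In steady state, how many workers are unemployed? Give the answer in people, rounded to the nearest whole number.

Steady-state unemployment rate u* = s/(s+f) = 0.95/(0.95+52.1) = 0.017908.
Unemployed = u* × labor force = 0.017908 × 58,084 ≈ 1,040.

About 1,040 are unemployed in steady state.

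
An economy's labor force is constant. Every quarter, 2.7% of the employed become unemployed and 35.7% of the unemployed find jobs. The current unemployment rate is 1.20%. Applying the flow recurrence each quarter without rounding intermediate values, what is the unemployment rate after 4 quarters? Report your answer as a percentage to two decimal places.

With a fixed labor force, u_{t+1} = u_t + s·(1−u_t) − f·u_t = u_t·(1−s−f) + s.
Here 1−s−f = 0.616 and s = 0.027.
u_1 = 0.012000 × 0.616 + 0.027 = 0.034392.
u_2 = 0.034392 × 0.616 + 0.027 = 0.048185.
u_3 = 0.048185 × 0.616 + 0.027 = 0.056682.
u_4 = 0.056682 × 0.616 + 0.027 = 0.061916.

Unemployment rate after four quarters ≈ 6.19%.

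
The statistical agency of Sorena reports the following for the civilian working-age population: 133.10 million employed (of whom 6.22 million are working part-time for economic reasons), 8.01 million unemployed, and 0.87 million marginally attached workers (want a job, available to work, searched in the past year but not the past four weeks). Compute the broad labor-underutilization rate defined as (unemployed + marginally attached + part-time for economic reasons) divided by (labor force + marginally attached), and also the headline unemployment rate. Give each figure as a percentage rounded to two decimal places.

Labor force = 133.10 + 8.01 = 141.11 million.
Numerator = 8.01 + 0.87 + 6.22 = 15.10 million.
Denominator = 141.11 + 0.87 = 141.98 million.
Broad rate = 15.10 / 141.98 = 10.64%.
Headline unemployment rate = 8.01 / 141.11 = 5.68%.

Broad underutilization rate ≈ 10.64%; headline unemployment rate ≈ 5.68%.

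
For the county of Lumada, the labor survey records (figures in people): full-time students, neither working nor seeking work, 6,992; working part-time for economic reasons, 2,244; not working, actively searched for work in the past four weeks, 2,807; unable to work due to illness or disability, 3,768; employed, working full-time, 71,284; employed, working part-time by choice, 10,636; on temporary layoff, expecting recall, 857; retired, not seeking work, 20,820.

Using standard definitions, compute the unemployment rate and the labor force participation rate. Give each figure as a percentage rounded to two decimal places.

Unemployment rate ≈ 4.17%; labor force participation rate ≈ 73.55%.

Employed = 2,244 + 71,284 + 10,636 = 84,164 (anyone who worked, including part-time for economic reasons, counts as employed).
Unemployed = 2,807 + 857 = 3,664 (jobless and actively searching, or on temporary layoff).
Labor force = 84,164 + 3,664 = 87,828.
Not in labor force = 6,992 + 3,768 + 20,820 = 31,580 (those not working and not actively searching are outside the labor force).
Civilian working-age population = 87,828 + 31,580 = 119,408.
Unemployment rate = 3,664 / 87,828 = 4.17%.
Labor force participation rate = 87,828 / 119,408 = 73.55%.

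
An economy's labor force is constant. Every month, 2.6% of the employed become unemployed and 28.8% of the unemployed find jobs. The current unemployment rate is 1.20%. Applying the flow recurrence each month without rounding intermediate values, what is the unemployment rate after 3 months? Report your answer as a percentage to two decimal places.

With a fixed labor force, u_{t+1} = u_t + s·(1−u_t) − f·u_t = u_t·(1−s−f) + s.
Here 1−s−f = 0.686 and s = 0.026.
u_1 = 0.012000 × 0.686 + 0.026 = 0.034232.
u_2 = 0.034232 × 0.686 + 0.026 = 0.049483.
u_3 = 0.049483 × 0.686 + 0.026 = 0.059945.

Unemployment rate after three months ≈ 5.99%.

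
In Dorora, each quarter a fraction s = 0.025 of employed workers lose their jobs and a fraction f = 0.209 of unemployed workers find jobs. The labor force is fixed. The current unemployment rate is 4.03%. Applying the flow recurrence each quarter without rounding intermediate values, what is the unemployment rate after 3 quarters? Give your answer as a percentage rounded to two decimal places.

With a fixed labor force, u_{t+1} = u_t + s·(1−u_t) − f·u_t = u_t·(1−s−f) + s.
Here 1−s−f = 0.766 and s = 0.025.
u_1 = 0.040300 × 0.766 + 0.025 = 0.055870.
u_2 = 0.055870 × 0.766 + 0.025 = 0.067796.
u_3 = 0.067796 × 0.766 + 0.025 = 0.076932.

Unemployment rate after three quarters ≈ 7.69%.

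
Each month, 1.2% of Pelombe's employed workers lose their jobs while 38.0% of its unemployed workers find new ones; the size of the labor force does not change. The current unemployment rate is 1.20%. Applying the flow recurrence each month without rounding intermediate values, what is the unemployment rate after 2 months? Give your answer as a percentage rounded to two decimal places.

With a fixed labor force, u_{t+1} = u_t + s·(1−u_t) − f·u_t = u_t·(1−s−f) + s.
Here 1−s−f = 0.608 and s = 0.012.
u_1 = 0.012000 × 0.608 + 0.012 = 0.019296.
u_2 = 0.019296 × 0.608 + 0.012 = 0.023732.

Unemployment rate after two months ≈ 2.37%.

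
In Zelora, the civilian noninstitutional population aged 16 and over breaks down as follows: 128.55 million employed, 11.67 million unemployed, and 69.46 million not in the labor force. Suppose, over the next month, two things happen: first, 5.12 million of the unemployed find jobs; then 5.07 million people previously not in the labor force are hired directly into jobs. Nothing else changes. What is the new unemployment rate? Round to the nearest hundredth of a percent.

New unemployment rate ≈ 4.51%.

Initially, labor force = 128.55 + 11.67 = 140.22 million, so u = 11.67/140.22 = 8.32%.
After the first change, unemployed falls and employed rises by 5.12; labor force unchanged → E = 133.67, U = 6.55, labor force = 140.22 million.
After the second change, employed and labor force both rise by 5.07; unemployed unchanged → E = 138.74, U = 6.55, labor force = 145.29 million.
New unemployment rate = 6.55 / 145.29 = 4.51%.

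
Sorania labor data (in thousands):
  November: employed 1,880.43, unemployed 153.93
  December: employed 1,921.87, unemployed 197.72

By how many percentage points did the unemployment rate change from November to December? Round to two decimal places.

The unemployment rate changed by +1.76 percentage points.

November: labor force = 1,880.43 + 153.93 = 2,034.36; u = 153.93/2,034.36 = 7.57%.
December: labor force = 1,921.87 + 197.72 = 2,119.59; u = 197.72/2,119.59 = 9.33%.
Change = 9.33% − 7.57% = +1.76 pp.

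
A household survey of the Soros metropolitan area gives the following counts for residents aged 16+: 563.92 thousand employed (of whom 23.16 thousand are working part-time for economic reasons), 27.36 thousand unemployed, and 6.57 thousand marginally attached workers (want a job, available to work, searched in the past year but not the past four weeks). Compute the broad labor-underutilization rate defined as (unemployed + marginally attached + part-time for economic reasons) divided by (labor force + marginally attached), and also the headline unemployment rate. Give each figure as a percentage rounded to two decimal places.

Broad underutilization rate ≈ 9.55%; headline unemployment rate ≈ 4.63%.

Labor force = 563.92 + 27.36 = 591.28 thousand.
Numerator = 27.36 + 6.57 + 23.16 = 57.09 thousand.
Denominator = 591.28 + 6.57 = 597.85 thousand.
Broad rate = 57.09 / 597.85 = 9.55%.
Headline unemployment rate = 27.36 / 591.28 = 4.63%.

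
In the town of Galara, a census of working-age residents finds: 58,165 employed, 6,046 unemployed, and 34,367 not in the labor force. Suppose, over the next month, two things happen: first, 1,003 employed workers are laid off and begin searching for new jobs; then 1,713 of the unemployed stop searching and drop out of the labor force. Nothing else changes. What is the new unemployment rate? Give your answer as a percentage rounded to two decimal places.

Initially, labor force = 58,165 + 6,046 = 64,211, so u = 6,046/64,211 = 9.42%.
After the first change, employed falls and unemployed rises by 1,003; labor force unchanged → E = 57,162, U = 7,049, labor force = 64,211.
After the second change, unemployed and labor force both fall by 1,713 → E = 57,162, U = 5,336, labor force = 62,498.
New unemployment rate = 5,336 / 62,498 = 8.54%.

New unemployment rate ≈ 8.54%.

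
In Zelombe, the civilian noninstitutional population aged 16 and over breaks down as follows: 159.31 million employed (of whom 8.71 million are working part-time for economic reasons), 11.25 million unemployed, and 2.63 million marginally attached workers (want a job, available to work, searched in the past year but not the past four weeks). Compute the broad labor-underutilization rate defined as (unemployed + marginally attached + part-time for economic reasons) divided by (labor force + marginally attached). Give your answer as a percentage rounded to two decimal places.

Labor force = 159.31 + 11.25 = 170.56 million.
Numerator = 11.25 + 2.63 + 8.71 = 22.59 million.
Denominator = 170.56 + 2.63 = 173.19 million.
Broad rate = 22.59 / 173.19 = 13.04%.

Broad underutilization rate ≈ 13.04%.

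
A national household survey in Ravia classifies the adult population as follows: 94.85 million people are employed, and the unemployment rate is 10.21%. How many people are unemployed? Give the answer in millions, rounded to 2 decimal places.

About 10.79 million are unemployed.

Let U be the number unemployed. The labor force is E + U, and U/(E+U) = 0.1021.
So U = 0.1021 × 94.85 / (1 − 0.1021) = 9.6842 / 0.8979 ≈ 10.79 million.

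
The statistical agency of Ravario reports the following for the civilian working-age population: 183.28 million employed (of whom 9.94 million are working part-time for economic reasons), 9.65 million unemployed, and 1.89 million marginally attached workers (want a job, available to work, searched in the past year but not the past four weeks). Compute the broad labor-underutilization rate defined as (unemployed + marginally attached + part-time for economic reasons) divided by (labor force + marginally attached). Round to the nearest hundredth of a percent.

Broad underutilization rate ≈ 11.03%.

Labor force = 183.28 + 9.65 = 192.93 million.
Numerator = 9.65 + 1.89 + 9.94 = 21.48 million.
Denominator = 192.93 + 1.89 = 194.82 million.
Broad rate = 21.48 / 194.82 = 11.03%.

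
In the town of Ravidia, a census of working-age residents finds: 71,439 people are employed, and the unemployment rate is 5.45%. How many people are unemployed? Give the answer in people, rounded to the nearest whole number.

About 4,118 are unemployed.

Let U be the number unemployed. The labor force is E + U, and U/(E+U) = 0.0545.
So U = 0.0545 × 71,439 / (1 − 0.0545) = 3893.43 / 0.9455 ≈ 4,118.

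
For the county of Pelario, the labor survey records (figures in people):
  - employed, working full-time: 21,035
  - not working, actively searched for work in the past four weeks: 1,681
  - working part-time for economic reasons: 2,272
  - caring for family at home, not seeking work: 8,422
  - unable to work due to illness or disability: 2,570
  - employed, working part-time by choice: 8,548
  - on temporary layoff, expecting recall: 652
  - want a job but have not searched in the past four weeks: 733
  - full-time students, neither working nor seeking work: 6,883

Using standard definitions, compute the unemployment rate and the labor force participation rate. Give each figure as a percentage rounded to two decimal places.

Employed = 21,035 + 2,272 + 8,548 = 31,855 (anyone who worked, including part-time for economic reasons, counts as employed).
Unemployed = 1,681 + 652 = 2,333 (jobless and actively searching, or on temporary layoff).
Labor force = 31,855 + 2,333 = 34,188.
Not in labor force = 8,422 + 2,570 + 733 + 6,883 = 18,608 (those not working and not actively searching are outside the labor force — including those who want a job but have given up searching).
Civilian working-age population = 34,188 + 18,608 = 52,796.
Unemployment rate = 2,333 / 34,188 = 6.82%.
Labor force participation rate = 34,188 / 52,796 = 64.75%.

Unemployment rate ≈ 6.82%; labor force participation rate ≈ 64.75%.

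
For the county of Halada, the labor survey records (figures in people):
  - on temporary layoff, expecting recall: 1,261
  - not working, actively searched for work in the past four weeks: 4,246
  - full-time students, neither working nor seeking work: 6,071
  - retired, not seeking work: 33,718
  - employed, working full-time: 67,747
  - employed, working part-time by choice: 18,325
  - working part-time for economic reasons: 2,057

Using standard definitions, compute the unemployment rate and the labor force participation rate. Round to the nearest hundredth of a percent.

Employed = 67,747 + 18,325 + 2,057 = 88,129 (anyone who worked, including part-time for economic reasons, counts as employed).
Unemployed = 1,261 + 4,246 = 5,507 (jobless and actively searching, or on temporary layoff).
Labor force = 88,129 + 5,507 = 93,636.
Not in labor force = 6,071 + 33,718 = 39,789 (those not working and not actively searching are outside the labor force).
Civilian working-age population = 93,636 + 39,789 = 133,425.
Unemployment rate = 5,507 / 93,636 = 5.88%.
Labor force participation rate = 93,636 / 133,425 = 70.18%.

Unemployment rate ≈ 5.88%; labor force participation rate ≈ 70.18%.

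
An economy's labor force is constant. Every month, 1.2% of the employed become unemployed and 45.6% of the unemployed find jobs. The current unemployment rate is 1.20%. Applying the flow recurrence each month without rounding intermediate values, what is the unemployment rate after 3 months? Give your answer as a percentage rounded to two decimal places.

With a fixed labor force, u_{t+1} = u_t + s·(1−u_t) − f·u_t = u_t·(1−s−f) + s.
Here 1−s−f = 0.532 and s = 0.012.
u_1 = 0.012000 × 0.532 + 0.012 = 0.018384.
u_2 = 0.018384 × 0.532 + 0.012 = 0.021780.
u_3 = 0.021780 × 0.532 + 0.012 = 0.023587.

Unemployment rate after three months ≈ 2.36%.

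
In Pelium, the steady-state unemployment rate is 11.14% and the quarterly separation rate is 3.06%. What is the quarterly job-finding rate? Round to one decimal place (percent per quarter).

Job-finding rate ≈ 24.4% per quarter.

From u* = s/(s+f): f = s·(1−u)/u.
f = 3.06 × (1 − 0.1114) / 0.1114 = 2.7191 / 0.1114 ≈ 24.4% per quarter.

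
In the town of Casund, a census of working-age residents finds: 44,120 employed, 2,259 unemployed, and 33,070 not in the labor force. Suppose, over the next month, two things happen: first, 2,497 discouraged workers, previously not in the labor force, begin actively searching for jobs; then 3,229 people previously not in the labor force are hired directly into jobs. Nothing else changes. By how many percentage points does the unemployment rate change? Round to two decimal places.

Initially, labor force = 44,120 + 2,259 = 46,379, so u = 2,259/46,379 = 4.87%.
After the first change, unemployed and labor force both rise by 2,497 → E = 44,120, U = 4,756, labor force = 48,876.
After the second change, employed and labor force both rise by 3,229; unemployed unchanged → E = 47,349, U = 4,756, labor force = 52,105.
New unemployment rate = 4,756 / 52,105 = 9.13%.
Change = 9.13% − 4.87% = +4.26 percentage points.

The unemployment rate changes by +4.26 percentage points.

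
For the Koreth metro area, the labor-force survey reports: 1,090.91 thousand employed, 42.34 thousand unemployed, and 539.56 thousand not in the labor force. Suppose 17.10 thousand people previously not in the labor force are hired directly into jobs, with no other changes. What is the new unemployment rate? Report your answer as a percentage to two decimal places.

Initially, labor force = 1,090.91 + 42.34 = 1,133.25 thousand, so u = 42.34/1,133.25 = 3.74%.
After the change, employed and labor force both rise by 17.10; unemployed unchanged → E = 1,108.01, U = 42.34, labor force = 1,150.35 thousand.
New unemployment rate = 42.34 / 1,150.35 = 3.68%.

New unemployment rate ≈ 3.68%.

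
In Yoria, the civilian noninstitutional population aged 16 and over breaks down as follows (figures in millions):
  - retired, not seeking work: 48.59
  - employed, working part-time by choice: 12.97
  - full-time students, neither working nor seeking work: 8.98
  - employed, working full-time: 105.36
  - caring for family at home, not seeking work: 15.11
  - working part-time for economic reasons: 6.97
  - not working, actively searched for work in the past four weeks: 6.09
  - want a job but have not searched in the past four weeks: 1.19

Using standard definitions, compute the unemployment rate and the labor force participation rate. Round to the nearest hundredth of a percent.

Employed = 12.97 + 105.36 + 6.97 = 125.30 million (anyone who worked, including part-time for economic reasons, counts as employed).
Unemployed = 6.09 million.
Labor force = 125.30 + 6.09 = 131.39 million.
Not in labor force = 48.59 + 8.98 + 15.11 + 1.19 = 73.87 million (those not working and not actively searching are outside the labor force — including those who want a job but have given up searching).
Civilian working-age population = 131.39 + 73.87 = 205.26 million.
Unemployment rate = 6.09 / 131.39 = 4.64%.
Labor force participation rate = 131.39 / 205.26 = 64.01%.

Unemployment rate ≈ 4.64%; labor force participation rate ≈ 64.01%.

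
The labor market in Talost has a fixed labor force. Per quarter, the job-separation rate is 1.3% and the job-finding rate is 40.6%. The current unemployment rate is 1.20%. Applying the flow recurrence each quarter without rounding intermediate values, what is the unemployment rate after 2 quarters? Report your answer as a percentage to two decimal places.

With a fixed labor force, u_{t+1} = u_t + s·(1−u_t) − f·u_t = u_t·(1−s−f) + s.
Here 1−s−f = 0.581 and s = 0.013.
u_1 = 0.012000 × 0.581 + 0.013 = 0.019972.
u_2 = 0.019972 × 0.581 + 0.013 = 0.024604.

Unemployment rate after two quarters ≈ 2.46%.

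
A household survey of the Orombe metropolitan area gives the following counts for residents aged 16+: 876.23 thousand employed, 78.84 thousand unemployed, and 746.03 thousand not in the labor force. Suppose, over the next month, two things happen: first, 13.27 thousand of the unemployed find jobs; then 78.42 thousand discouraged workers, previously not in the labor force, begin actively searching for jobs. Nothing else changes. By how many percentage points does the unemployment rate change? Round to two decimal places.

The unemployment rate changes by +5.68 percentage points.

Initially, labor force = 876.23 + 78.84 = 955.07 thousand, so u = 78.84/955.07 = 8.25%.
After the first change, unemployed falls and employed rises by 13.27; labor force unchanged → E = 889.50, U = 65.57, labor force = 955.07 thousand.
After the second change, unemployed and labor force both rise by 78.42 → E = 889.50, U = 143.99, labor force = 1,033.49 thousand.
New unemployment rate = 143.99 / 1,033.49 = 13.93%.
Change = 13.93% − 8.25% = +5.68 percentage points.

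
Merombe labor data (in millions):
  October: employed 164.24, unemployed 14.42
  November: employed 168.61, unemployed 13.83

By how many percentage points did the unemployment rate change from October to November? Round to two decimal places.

The unemployment rate changed by −0.49 percentage points.

October: labor force = 164.24 + 14.42 = 178.66; u = 14.42/178.66 = 8.07%.
November: labor force = 168.61 + 13.83 = 182.44; u = 13.83/182.44 = 7.58%.
Change = 7.58% − 8.07% = −0.49 pp.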